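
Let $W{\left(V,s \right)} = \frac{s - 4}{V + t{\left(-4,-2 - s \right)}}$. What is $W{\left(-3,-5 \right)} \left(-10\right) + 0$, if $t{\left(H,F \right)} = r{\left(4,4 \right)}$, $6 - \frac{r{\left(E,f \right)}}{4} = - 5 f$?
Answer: $\frac{90}{101} \approx 0.89109$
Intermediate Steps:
$r{\left(E,f \right)} = 24 + 20 f$ ($r{\left(E,f \right)} = 24 - 4 \left(- 5 f\right) = 24 + 20 f$)
$t{\left(H,F \right)} = 104$ ($t{\left(H,F \right)} = 24 + 20 \cdot 4 = 24 + 80 = 104$)
$W{\left(V,s \right)} = \frac{-4 + s}{104 + V}$ ($W{\left(V,s \right)} = \frac{s - 4}{V + 104} = \frac{-4 + s}{104 + V}$)
$W{\left(-3,-5 \right)} \left(-10\right) + 0 = \frac{-4 - 5}{104 - 3} \left(-10\right) + 0 = \frac{1}{101} \left(-9\right) \left(-10\right) + 0 = \left(- \frac{9}{101}\right) \left(-10\right) + 0 = \frac{90}{101} + 0 = \frac{90}{101}$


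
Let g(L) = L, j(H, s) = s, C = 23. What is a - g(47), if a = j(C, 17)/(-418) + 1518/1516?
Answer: -3646823/79211 ≈ -46.039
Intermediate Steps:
a = 76094/79211 (a = 17/(-418) + 1518/1516 = 17*(-1/418) + 1518*(1/1516) = -17/418 + 759/758 = 76094/79211 ≈ 0.96065)
a - g(47) = 76094/79211 - 1*47 = 76094/79211 - 47 = -3646823/79211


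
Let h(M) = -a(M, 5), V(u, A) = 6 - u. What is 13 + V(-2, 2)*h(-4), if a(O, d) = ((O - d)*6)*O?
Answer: -1715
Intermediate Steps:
a(O, d) = O*(-6*d + 6*O) (a(O, d) = (-6*d + 6*O)*O = O*(-6*d + 6*O))
h(M) = -6*M*(-5 + M) (h(M) = -6*M*(M - 1*5) = -6*M*(M - 5) = -6*M*(-5 + M))
13 + V(-2, 2)*h(-4) = 13 + (6 - 1*(-2))*(6*(-4)*(5 - 1*(-4))) = 13 + (6 + 2)*(6*(-4)*(5 + 4)) = 13 + 8*(6*(-4)*9) = 13 + 8*(-216) = 13 - 1728 = -1715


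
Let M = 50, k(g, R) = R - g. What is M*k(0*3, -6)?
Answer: -300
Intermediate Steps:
M*k(0*3, -6) = 50*(-6 - 0*3) = 50*(-6 - 1*0) = 50*(-6 + 0) = 50*(-6) = -300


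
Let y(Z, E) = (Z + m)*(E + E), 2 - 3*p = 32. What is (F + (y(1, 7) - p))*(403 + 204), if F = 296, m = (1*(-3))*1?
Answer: 168746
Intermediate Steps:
p = -10 (p = ⅔ - ⅓*32 = ⅔ - 32/3 = -10)
m = -3 (m = -3*1 = -3)
y(Z, E) = 2*E*(-3 + Z) (y(Z, E) = (Z - 3)*(E + E) = (-3 + Z)*(2*E) = 2*E*(-3 + Z))
(F + (y(1, 7) - p))*(403 + 204) = (296 + (2*7*(-3 + 1) - 1*(-10)))*(403 + 204) = (296 + (2*7*(-2) + 10))*607 = (296 + (-28 + 10))*607 = (296 - 18)*607 = 278*607 = 168746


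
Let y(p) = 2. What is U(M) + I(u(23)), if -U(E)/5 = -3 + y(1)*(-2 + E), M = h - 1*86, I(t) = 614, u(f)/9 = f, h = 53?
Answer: 979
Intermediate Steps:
u(f) = 9*f
M = -33 (M = 53 - 1*86 = 53 - 86 = -33)
U(E) = 35 - 10*E (U(E) = -5*(-3 + 2*(-2 + E)) = -5*(-3 + (-4 + 2*E)) = -5*(-7 + 2*E) = 35 - 10*E)
U(M) + I(u(23)) = (35 - 10*(-33)) + 614 = (35 + 330) + 614 = 365 + 614 = 979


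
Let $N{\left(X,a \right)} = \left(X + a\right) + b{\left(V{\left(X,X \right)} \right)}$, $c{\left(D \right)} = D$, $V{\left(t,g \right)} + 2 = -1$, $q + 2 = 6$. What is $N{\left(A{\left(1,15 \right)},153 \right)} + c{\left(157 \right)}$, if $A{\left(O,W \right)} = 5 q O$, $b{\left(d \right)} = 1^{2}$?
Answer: $331$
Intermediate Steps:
$q = 4$ ($q = -2 + 6 = 4$)
$V{\left(t,g \right)} = -3$ ($V{\left(t,g \right)} = -2 - 1 = -3$)
$b{\left(d \right)} = 1$
$A{\left(O,W \right)} = 20 O$ ($A{\left(O,W \right)} = 5 \cdot 4 O = 20 O$)
$N{\left(X,a \right)} = 1 + X + a$ ($N{\left(X,a \right)} = \left(X + a\right) + 1 = 1 + X + a$)
$N{\left(A{\left(1,15 \right)},153 \right)} + c{\left(157 \right)} = \left(1 + 20 \cdot 1 + 153\right) + 157 = \left(1 + 20 + 153\right) + 157 = 174 + 157 = 331$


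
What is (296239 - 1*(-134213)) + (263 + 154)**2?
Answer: 604341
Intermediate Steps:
(296239 - 1*(-134213)) + (263 + 154)**2 = (296239 + 134213) + 417**2 = 430452 + 173889 = 604341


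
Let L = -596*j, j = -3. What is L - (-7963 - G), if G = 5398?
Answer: 15149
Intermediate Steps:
L = 1788 (L = -596*(-3) = 1788)
L - (-7963 - G) = 1788 - (-7963 - 1*5398) = 1788 - (-7963 - 5398) = 1788 - 1*(-13361) = 1788 + 13361 = 15149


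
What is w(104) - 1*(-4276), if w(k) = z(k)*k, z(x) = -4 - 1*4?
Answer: 3444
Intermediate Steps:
z(x) = -8 (z(x) = -4 - 4 = -8)
w(k) = -8*k
w(104) - 1*(-4276) = -8*104 - 1*(-4276) = -832 + 4276 = 3444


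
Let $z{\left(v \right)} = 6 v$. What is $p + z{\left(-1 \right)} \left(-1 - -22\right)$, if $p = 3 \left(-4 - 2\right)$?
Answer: $-144$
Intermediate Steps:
$p = -18$ ($p = 3 \left(-6\right) = -18$)
$p + z{\left(-1 \right)} \left(-1 - -22\right) = -18 + 6 \left(-1\right) \left(-1 - -22\right) = -18 - 6 \left(-1 + 22\right) = -18 - 126 = -144$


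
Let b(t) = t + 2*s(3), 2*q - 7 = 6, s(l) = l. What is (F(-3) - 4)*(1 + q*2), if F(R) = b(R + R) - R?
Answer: -14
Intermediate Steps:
q = 13/2 (q = 7/2 + (½)*6 = 7/2 + 3 = 13/2 ≈ 6.5000)
b(t) = 6 + t (b(t) = t + 2*3 = t + 6 = 6 + t)
F(R) = 6 + R (F(R) = (6 + (R + R)) - R = (6 + 2*R) - R = 6 + R)
(F(-3) - 4)*(1 + q*2) = ((6 - 3) - 4)*(1 + (13/2)*2) = (3 - 4)*(1 + 13) = -1*14 = -14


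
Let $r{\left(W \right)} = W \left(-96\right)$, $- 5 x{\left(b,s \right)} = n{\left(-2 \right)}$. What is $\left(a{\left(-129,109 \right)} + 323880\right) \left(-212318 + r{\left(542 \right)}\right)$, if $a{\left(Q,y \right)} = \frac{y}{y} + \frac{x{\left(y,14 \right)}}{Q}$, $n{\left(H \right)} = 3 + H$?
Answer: $- \frac{11044714616020}{129} \approx -8.5618 \cdot 10^{10}$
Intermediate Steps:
$x{\left(b,s \right)} = - \frac{1}{5}$ ($x{\left(b,s \right)} = - \frac{3 - 2}{5} = \left(- \frac{1}{5}\right) 1 = - \frac{1}{5}$)
$r{\left(W \right)} = - 96 W$
$a{\left(Q,y \right)} = 1 - \frac{1}{5 Q}$ ($a{\left(Q,y \right)} = \frac{y}{y} - \frac{1}{5 Q} = 1 - \frac{1}{5 Q}$)
$\left(a{\left(-129,109 \right)} + 323880\right) \left(-212318 + r{\left(542 \right)}\right) = \left(\frac{- \frac{1}{5} - 129}{-129} + 323880\right) \left(-212318 - 52032\right) = \left(\left(- \frac{1}{129}\right) \left(- \frac{646}{5}\right) + 323880\right) \left(-212318 - 52032\right) = \left(\frac{646}{645} + 323880\right) \left(-264350\right) = \frac{208903246}{645} \left(-264350\right) = - \frac{11044714616020}{129}$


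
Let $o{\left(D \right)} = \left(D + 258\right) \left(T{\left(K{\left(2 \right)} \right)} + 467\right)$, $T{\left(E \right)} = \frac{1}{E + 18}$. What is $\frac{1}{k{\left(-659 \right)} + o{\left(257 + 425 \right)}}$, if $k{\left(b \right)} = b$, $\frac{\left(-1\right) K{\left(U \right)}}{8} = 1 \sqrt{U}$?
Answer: $\frac{21481959}{9417848069569} - \frac{1880 \sqrt{2}}{9417848069569} \approx 2.2807 \cdot 10^{-6}$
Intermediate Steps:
$K{\left(U \right)} = - 8 \sqrt{U}$ ($K{\left(U \right)} = - 8 \cdot 1 \sqrt{U} = - 8 \sqrt{U}$)
$T{\left(E \right)} = \frac{1}{18 + E}$
$o{\left(D \right)} = \left(258 + D\right) \left(467 + \frac{1}{18 - 8 \sqrt{2}}\right)$ ($o{\left(D \right)} = \left(D + 258\right) \left(\frac{1}{18 - 8 \sqrt{2}} + 467\right) = \left(258 + D\right) \left(467 + \frac{1}{18 - 8 \sqrt{2}}\right)$)
$\frac{1}{k{\left(-659 \right)} + o{\left(257 + 425 \right)}} = \frac{1}{-659 + \left(\frac{5904975}{49} + \frac{516 \sqrt{2}}{49} + \frac{45775 \left(257 + 425\right)}{98} + \frac{2 \left(257 + 425\right) \sqrt{2}}{49}\right)} = \frac{1}{-659 + \left(\frac{5904975}{49} + \frac{516 \sqrt{2}}{49} + \frac{45775}{98} \cdot 682 + \frac{2}{49} \cdot 682 \sqrt{2}\right)} = \frac{1}{-659 + \left(\frac{5904975}{49} + \frac{516 \sqrt{2}}{49} + \frac{15609275}{49} + \frac{1364 \sqrt{2}}{49}\right)} = \frac{1}{-659 + \left(\frac{21514250}{49} + \frac{1880 \sqrt{2}}{49}\right)} = \frac{1}{\frac{21481959}{49} + \frac{1880 \sqrt{2}}{49}}$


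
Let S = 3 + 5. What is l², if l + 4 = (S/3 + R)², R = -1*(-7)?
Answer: 648025/81 ≈ 8000.3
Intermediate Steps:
R = 7
S = 8
l = 805/9 (l = -4 + (8/3 + 7)² = -4 + (29/3)² = -4 + 841/9 = 805/9 ≈ 89.444)
l² = (805/9)² = 648025/81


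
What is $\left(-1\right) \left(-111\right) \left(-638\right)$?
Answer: $-70818$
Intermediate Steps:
$\left(-1\right) \left(-111\right) \left(-638\right) = 111 \left(-638\right) = -70818$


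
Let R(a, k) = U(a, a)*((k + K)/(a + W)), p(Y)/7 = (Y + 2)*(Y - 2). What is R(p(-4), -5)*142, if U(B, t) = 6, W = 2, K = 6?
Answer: 426/43 ≈ 9.9070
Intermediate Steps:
p(Y) = 7*(-2 + Y)*(2 + Y) (p(Y) = 7*((Y + 2)*(Y - 2)) = 7*((2 + Y)*(-2 + Y)) = 7*((-2 + Y)*(2 + Y)) = 7*(-2 + Y)*(2 + Y))
R(a, k) = 6*(6 + k)/(2 + a) (R(a, k) = 6*((k + 6)/(a + 2)) = 6*((6 + k)/(2 + a)) = 6*(6 + k)/(2 + a))
R(p(-4), -5)*142 = (6*(6 - 5)/(2 + (-28 + 7*(-4)²)))*142 = (6*1/(2 + (-28 + 7*16)))*142 = (6*1/(2 + (-28 + 112)))*142 = (6*1/(2 + 84))*142 = (6*1/86)*142 = (6*(1/86)*1)*142 = (3/43)*142 = 426/43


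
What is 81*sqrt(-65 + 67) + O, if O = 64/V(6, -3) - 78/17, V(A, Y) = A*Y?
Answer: -1246/153 + 81*sqrt(2) ≈ 106.41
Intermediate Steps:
O = -1246/153 (O = 64/((6*(-3))) - 78/17 = 64/(-18) - 78*1/17 = 64*(-1/18) - 78/17 = -32/9 - 78/17 = -1246/153 ≈ -8.1438)
81*sqrt(-65 + 67) + O = 81*sqrt(-65 + 67) - 1246/153 = 81*sqrt(2) - 1246/153 = -1246/153 + 81*sqrt(2)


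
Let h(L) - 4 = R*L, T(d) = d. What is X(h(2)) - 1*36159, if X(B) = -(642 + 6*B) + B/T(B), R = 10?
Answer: -36944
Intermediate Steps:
h(L) = 4 + 10*L
X(B) = -641 - 6*B (X(B) = -(642 + 6*B) + B/B = -(642 + 6*B) + 1 = -6*(107 + B) + 1 = (-642 - 6*B) + 1 = -641 - 6*B)
X(h(2)) - 1*36159 = (-641 - 6*(4 + 10*2)) - 1*36159 = (-641 - 6*(4 + 20)) - 36159 = (-641 - 6*24) - 36159 = (-641 - 144) - 36159 = -785 - 36159 = -36944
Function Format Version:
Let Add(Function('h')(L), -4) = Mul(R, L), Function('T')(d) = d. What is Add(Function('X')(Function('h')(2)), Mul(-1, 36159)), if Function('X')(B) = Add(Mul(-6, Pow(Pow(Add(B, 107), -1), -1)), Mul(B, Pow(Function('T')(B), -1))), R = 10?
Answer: -36944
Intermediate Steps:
Function('h')(L) = Add(4, Mul(10, L))
Function('X')(B) = Add(-641, Mul(-6, B)) (Function('X')(B) = Add(Mul(-6, Pow(Pow(Add(B, 107), -1), -1)), Mul(B, Pow(B, -1))) = Add(Mul(-6, Pow(Pow(Add(107, B), -1), -1)), 1) = Add(Mul(-6, Add(107, B)), 1) = Add(Add(-642, Mul(-6, B)), 1) = Add(-641, Mul(-6, B)))
Add(Function('X')(Function('h')(2)), Mul(-1, 36159)) = Add(Add(-641, Mul(-6, Add(4, Mul(10, 2)))), Mul(-1, 36159)) = Add(Add(-641, Mul(-6, Add(4, 20))), -36159) = Add(Add(-641, Mul(-6, 24)), -36159) = Add(Add(-641, -144), -36159) = Add(-785, -36159) = -36944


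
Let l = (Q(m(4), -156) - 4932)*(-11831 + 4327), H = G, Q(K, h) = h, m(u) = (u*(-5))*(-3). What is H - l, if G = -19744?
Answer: -38200096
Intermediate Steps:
m(u) = 15*u (m(u) = -5*u*(-3) = 15*u)
H = -19744
l = 38180352 (l = (-156 - 4932)*(-11831 + 4327) = -5088*(-7504) = 38180352)
H - l = -19744 - 1*38180352 = -19744 - 38180352 = -38200096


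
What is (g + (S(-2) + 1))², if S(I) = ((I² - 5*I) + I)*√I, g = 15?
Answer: -32 + 384*I*√2 ≈ -32.0 + 543.06*I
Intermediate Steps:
S(I) = √I*(I² - 4*I) (S(I) = (I² - 4*I)*√I = √I*(I² - 4*I))
(g + (S(-2) + 1))² = (15 + ((-2)^(3/2)*(-4 - 2) + 1))² = (15 + (-2*I*√2*(-6) + 1))² = (15 + (12*I*√2 + 1))² = (15 + (1 + 12*I*√2))² = (16 + 12*I*√2)²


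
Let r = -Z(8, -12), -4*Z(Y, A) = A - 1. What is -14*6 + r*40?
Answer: -214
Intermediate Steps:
Z(Y, A) = 1/4 - A/4 (Z(Y, A) = -(A - 1)/4 = -(-1 + A)/4 = 1/4 - A/4)
r = -13/4 (r = -(1/4 - 1/4*(-12)) = -(1/4 + 3) = -1*13/4 = -13/4 ≈ -3.2500)
-14*6 + r*40 = -14*6 - 13/4*40 = -84 - 130 = -214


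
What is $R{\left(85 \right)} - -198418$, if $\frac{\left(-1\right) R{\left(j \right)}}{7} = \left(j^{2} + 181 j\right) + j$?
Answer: $39553$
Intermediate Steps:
$R{\left(j \right)} = - 1274 j - 7 j^{2}$ ($R{\left(j \right)} = - 7 \left(\left(j^{2} + 181 j\right) + j\right) = - 7 \left(j^{2} + 182 j\right) = - 1274 j - 7 j^{2}$)
$R{\left(85 \right)} - -198418 = \left(-7\right) 85 \left(182 + 85\right) - -198418 = \left(-7\right) 85 \cdot 267 + 198418 = -158865 + 198418 = 39553$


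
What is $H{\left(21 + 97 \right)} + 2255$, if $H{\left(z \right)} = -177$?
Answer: $2078$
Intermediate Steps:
$H{\left(21 + 97 \right)} + 2255 = -177 + 2255 = 2078$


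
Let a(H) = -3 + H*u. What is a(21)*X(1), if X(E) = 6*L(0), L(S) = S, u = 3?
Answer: 0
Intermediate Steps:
a(H) = -3 + 3*H (a(H) = -3 + H*3 = -3 + 3*H)
X(E) = 0 (X(E) = 6*0 = 0)
a(21)*X(1) = (-3 + 3*21)*0 = (-3 + 63)*0 = 60*0 = 0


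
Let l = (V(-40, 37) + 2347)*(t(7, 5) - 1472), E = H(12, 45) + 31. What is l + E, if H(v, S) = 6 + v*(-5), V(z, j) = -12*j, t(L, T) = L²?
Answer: -2707992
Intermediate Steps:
H(v, S) = 6 - 5*v
E = -23 (E = (6 - 5*12) + 31 = (6 - 60) + 31 = -54 + 31 = -23)
l = -2707969 (l = (-12*37 + 2347)*(7² - 1472) = (-444 + 2347)*(49 - 1472) = 1903*(-1423) = -2707969)
l + E = -2707969 - 23 = -2707992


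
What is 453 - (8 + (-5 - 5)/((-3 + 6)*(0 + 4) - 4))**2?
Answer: 6519/16 ≈ 407.44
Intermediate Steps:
453 - (8 + (-5 - 5)/((-3 + 6)*(0 + 4) - 4))**2 = 453 - (8 - 10/(3*4 - 4))**2 = 453 - (8 - 10/(12 - 4))**2 = 453 - (8 - 10/8)**2 = 453 - (8 - 10*1/8)**2 = 453 - (8 - 5/4)**2 = 453 - (27/4)**2 = 453 - 1*729/16 = 453 - 729/16 = 6519/16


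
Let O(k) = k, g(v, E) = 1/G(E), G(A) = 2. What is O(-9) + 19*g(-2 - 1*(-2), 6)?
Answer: 1/2 ≈ 0.50000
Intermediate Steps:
g(v, E) = 1/2
O(-9) + 19*g(-2 - 1*(-2), 6) = -9 + 19*(1/2) = -9 + 19/2 = 1/2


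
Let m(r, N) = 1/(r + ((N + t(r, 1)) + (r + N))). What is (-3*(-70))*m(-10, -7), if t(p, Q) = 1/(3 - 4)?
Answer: -6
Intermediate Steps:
t(p, Q) = -1 (t(p, Q) = 1/(-1) = -1)
m(r, N) = 1/(-1 + 2*N + 2*r) (m(r, N) = 1/(r + ((N - 1) + (r + N))) = 1/(r + ((-1 + N) + (N + r))) = 1/(r + (-1 + r + 2*N)) = 1/(-1 + 2*N + 2*r))
(-3*(-70))*m(-10, -7) = (-3*(-70))/(-1 + 2*(-7) + 2*(-10)) = 210/(-1 - 14 - 20) = 210/(-35) = 210*(-1/35) = -6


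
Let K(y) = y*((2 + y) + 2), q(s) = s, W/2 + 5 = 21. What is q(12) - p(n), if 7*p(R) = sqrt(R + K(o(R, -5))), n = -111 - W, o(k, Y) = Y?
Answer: 12 - I*sqrt(138)/7 ≈ 12.0 - 1.6782*I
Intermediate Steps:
W = 32 (W = -10 + 2*21 = -10 + 42 = 32)
K(y) = y*(4 + y)
n = -143 (n = -111 - 1*32 = -111 - 32 = -143)
p(R) = sqrt(5 + R)/7 (p(R) = sqrt(R - 5*(4 - 5))/7 = sqrt(R - 5*(-1))/7 = sqrt(R + 5)/7 = sqrt(5 + R)/7)
q(12) - p(n) = 12 - sqrt(5 - 143)/7 = 12 - sqrt(-138)/7 = 12 - I*sqrt(138)/7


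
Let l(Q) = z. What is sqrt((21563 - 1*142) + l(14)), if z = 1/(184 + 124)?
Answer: sqrt(508020513)/154 ≈ 146.36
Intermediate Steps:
z = 1/308 ≈ 0.0032468
l(Q) = 1/308
sqrt((21563 - 1*142) + l(14)) = sqrt((21563 - 1*142) + 1/308) = sqrt((21563 - 142) + 1/308) = sqrt(21421 + 1/308) = sqrt(6597669/308) = sqrt(508020513)/154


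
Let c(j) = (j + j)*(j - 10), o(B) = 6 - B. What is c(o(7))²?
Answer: 484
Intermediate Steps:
c(j) = 2*j*(-10 + j) (c(j) = (2*j)*(-10 + j) = 2*j*(-10 + j))
c(o(7))² = (2*(6 - 1*7)*(-10 + (6 - 1*7)))² = (2*(6 - 7)*(-10 + (6 - 7)))² = (2*(-1)*(-10 - 1))² = (2*(-1)*(-11))² = 22² = 484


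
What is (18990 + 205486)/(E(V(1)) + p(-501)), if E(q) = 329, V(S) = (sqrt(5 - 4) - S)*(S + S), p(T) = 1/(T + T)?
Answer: 224924952/329657 ≈ 682.30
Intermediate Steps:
p(T) = 1/(2*T)
V(S) = 2*S*(1 - S) (V(S) = (sqrt(1) - S)*(2*S) = (1 - S)*(2*S) = 2*S*(1 - S))
(18990 + 205486)/(E(V(1)) + p(-501)) = (18990 + 205486)/(329 + (1/2)/(-501)) = 224476/(329 + (1/2)*(-1/501)) = 224476/(329 - 1/1002) = 224476/(329657/1002) = 224476*(1002/329657) = 224924952/329657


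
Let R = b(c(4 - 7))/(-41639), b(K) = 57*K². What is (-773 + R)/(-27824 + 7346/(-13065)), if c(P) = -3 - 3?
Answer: 32349943995/1164379882918 ≈ 0.027783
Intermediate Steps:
c(P) = -6
R = -2052/41639 (R = (57*(-6)²)/(-41639) = (57*36)*(-1/41639) = 2052*(-1/41639) = -2052/41639 ≈ -0.049281)
(-773 + R)/(-27824 + 7346/(-13065)) = (-773 - 2052/41639)/(-27824 + 7346/(-13065)) = -32188999/(41639*(-27824 + 7346*(-1/13065))) = -32188999/(41639*(-27824 - 7346/13065)) = -32188999/(41639*(-363527906/13065)) = -32188999/41639*(-13065/363527906) = 32349943995/1164379882918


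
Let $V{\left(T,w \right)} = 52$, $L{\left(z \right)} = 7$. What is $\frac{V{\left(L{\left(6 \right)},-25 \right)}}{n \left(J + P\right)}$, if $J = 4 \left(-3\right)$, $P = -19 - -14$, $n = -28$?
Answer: $\frac{13}{119} \approx 0.10924$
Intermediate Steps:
$P = -5$ ($P = -19 + 14 = -5$)
$J = -12$
$\frac{V{\left(L{\left(6 \right)},-25 \right)}}{n \left(J + P\right)} = \frac{52}{\left(-28\right) \left(-12 - 5\right)} = \frac{52}{\left(-28\right) \left(-17\right)} = \frac{52}{476} = 52 \cdot \frac{1}{476} = \frac{13}{119}$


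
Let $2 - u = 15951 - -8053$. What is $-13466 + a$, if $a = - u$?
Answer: $10536$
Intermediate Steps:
$u = -24002$ ($u = 2 - \left(15951 - -8053\right) = 2 - \left(15951 + 8053\right) = 2 - 24004 = -24002$)
$a = 24002$ ($a = \left(-1\right) \left(-24002\right) = 24002$)
$-13466 + a = -13466 + 24002 = 10536$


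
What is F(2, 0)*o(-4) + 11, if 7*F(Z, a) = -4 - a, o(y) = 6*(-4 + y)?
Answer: 269/7 ≈ 38.429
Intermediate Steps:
o(y) = -24 + 6*y
F(Z, a) = -4/7 - a/7 (F(Z, a) = (-4 - a)/7 = -4/7 - a/7)
F(2, 0)*o(-4) + 11 = (-4/7 - ⅐*0)*(-24 + 6*(-4)) + 11 = (-4/7 + 0)*(-24 - 24) + 11 = -4/7*(-48) + 11 = 192/7 + 11 = 269/7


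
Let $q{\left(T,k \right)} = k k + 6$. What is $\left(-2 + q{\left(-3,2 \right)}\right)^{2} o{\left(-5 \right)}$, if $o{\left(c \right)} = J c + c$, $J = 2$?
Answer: $-960$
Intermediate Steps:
$q{\left(T,k \right)} = 6 + k^{2}$ ($q{\left(T,k \right)} = k^{2} + 6 = 6 + k^{2}$)
$o{\left(c \right)} = 3 c$ ($o{\left(c \right)} = 2 c + c = 3 c$)
$\left(-2 + q{\left(-3,2 \right)}\right)^{2} o{\left(-5 \right)} = \left(-2 + \left(6 + 2^{2}\right)\right)^{2} \cdot 3 \left(-5\right) = \left(-2 + \left(6 + 4\right)\right)^{2} \left(-15\right) = \left(-2 + 10\right)^{2} \left(-15\right) = 8^{2} \left(-15\right) = 64 \left(-15\right) = -960$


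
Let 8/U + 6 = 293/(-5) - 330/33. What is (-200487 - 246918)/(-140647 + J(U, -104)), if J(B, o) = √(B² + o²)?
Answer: 1250693607132645/393169963638671 + 190722360*√23512826/393169963638671 ≈ 3.1834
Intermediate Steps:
U = -40/373 (U = 8/(-6 + (293/(-5) - 330/33)) = 8/(-6 + (293*(-⅕) - 330*1/33)) = 8/(-6 + (-293/5 - 10)) = 8/(-6 - 343/5) = 8/(-373/5) = 8*(-5/373) = -40/373 ≈ -0.10724)
(-200487 - 246918)/(-140647 + J(U, -104)) = (-200487 - 246918)/(-140647 + √((-40/373)² + (-104)²)) = -447405/(-140647 + √(1600/139129 + 10816)) = -447405/(-140647 + √(1504820864/139129)) = -447405/(-140647 + 8*√23512826/373)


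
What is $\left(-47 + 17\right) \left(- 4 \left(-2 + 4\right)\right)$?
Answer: $240$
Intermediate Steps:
$\left(-47 + 17\right) \left(- 4 \left(-2 + 4\right)\right) = - 30 \left(\left(-4\right) 2\right) = \left(-30\right) \left(-8\right) = 240$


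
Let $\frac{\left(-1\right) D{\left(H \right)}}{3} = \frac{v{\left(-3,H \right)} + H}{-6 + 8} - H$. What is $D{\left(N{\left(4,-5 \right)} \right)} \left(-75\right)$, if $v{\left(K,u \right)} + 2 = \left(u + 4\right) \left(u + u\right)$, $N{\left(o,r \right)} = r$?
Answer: $\frac{2925}{2} \approx 1462.5$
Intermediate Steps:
$v{\left(K,u \right)} = -2 + 2 u \left(4 + u\right)$ ($v{\left(K,u \right)} = -2 + \left(u + 4\right) \left(u + u\right) = -2 + \left(4 + u\right) 2 u = -2 + 2 u \left(4 + u\right)$)
$D{\left(H \right)} = 3 - 3 H^{2} - \frac{21 H}{2}$ ($D{\left(H \right)} = - 3 \left(\frac{\left(-2 + 2 H^{2} + 8 H\right) + H}{-6 + 8} - H\right) = - 3 \left(\frac{-2 + 2 H^{2} + 9 H}{2} - H\right) = - 3 \left(\left(-2 + 2 H^{2} + 9 H\right) \frac{1}{2} - H\right) = - 3 \left(\left(-1 + H^{2} + \frac{9 H}{2}\right) - H\right) = - 3 \left(-1 + H^{2} + \frac{7 H}{2}\right) = 3 - 3 H^{2} - \frac{21 H}{2}$)
$D{\left(N{\left(4,-5 \right)} \right)} \left(-75\right) = \left(3 - 3 \left(-5\right)^{2} - - \frac{105}{2}\right) \left(-75\right) = \left(3 - 75 + \frac{105}{2}\right) \left(-75\right) = \left(- \frac{39}{2}\right) \left(-75\right) = \frac{2925}{2}$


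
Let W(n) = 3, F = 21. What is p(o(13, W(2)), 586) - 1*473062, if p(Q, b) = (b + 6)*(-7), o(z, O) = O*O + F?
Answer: -477206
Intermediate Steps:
o(z, O) = 21 + O² (o(z, O) = O*O + 21 = O² + 21 = 21 + O²)
p(Q, b) = -42 - 7*b (p(Q, b) = (6 + b)*(-7) = -42 - 7*b)
p(o(13, W(2)), 586) - 1*473062 = (-42 - 7*586) - 1*473062 = (-42 - 4102) - 473062 = -4144 - 473062 = -477206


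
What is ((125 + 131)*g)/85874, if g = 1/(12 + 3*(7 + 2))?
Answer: 128/1674543 ≈ 7.6439e-5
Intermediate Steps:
g = 1/39 (g = 1/(12 + 3*9) = 1/(12 + 27) = 1/39 ≈ 0.025641)
((125 + 131)*g)/85874 = ((125 + 131)*(1/39))/85874 = (256*(1/39))*(1/85874) = (256/39)*(1/85874) = 128/1674543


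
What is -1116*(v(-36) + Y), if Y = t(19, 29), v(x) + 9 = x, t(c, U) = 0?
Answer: 50220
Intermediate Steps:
v(x) = -9 + x
Y = 0
-1116*(v(-36) + Y) = -1116*((-9 - 36) + 0) = -1116*(-45 + 0) = -1116*(-45) = 50220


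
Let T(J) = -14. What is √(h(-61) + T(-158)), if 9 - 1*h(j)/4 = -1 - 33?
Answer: √158 ≈ 12.570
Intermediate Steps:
h(j) = 172 (h(j) = 36 - 4*(-1 - 33) = 36 - 4*(-34) = 36 + 136 = 172)
√(h(-61) + T(-158)) = √(172 - 14) = √158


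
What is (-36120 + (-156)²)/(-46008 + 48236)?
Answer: -2946/557 ≈ -5.2890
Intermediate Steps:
(-36120 + (-156)²)/(-46008 + 48236) = (-36120 + 24336)/2228 = -11784*1/2228 = -2946/557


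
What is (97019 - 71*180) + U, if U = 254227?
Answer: 338466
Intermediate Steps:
(97019 - 71*180) + U = (97019 - 71*180) + 254227 = (97019 - 12780) + 254227 = 84239 + 254227 = 338466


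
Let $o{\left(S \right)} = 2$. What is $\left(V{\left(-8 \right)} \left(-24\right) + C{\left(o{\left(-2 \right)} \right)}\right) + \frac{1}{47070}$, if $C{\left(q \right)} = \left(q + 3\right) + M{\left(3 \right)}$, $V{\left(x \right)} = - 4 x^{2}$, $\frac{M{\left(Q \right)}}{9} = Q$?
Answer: $\frac{290704321}{47070} \approx 6176.0$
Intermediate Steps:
$M{\left(Q \right)} = 9 Q$
$C{\left(q \right)} = 30 + q$ ($C{\left(q \right)} = \left(q + 3\right) + 9 \cdot 3 = \left(3 + q\right) + 27 = 30 + q$)
$\left(V{\left(-8 \right)} \left(-24\right) + C{\left(o{\left(-2 \right)} \right)}\right) + \frac{1}{47070} = \left(- 4 \left(-8\right)^{2} \left(-24\right) + \left(30 + 2\right)\right) + \frac{1}{47070} = \left(\left(-4\right) 64 \left(-24\right) + 32\right) + \frac{1}{47070} = \left(\left(-256\right) \left(-24\right) + 32\right) + \frac{1}{47070} = \left(6144 + 32\right) + \frac{1}{47070} = 6176 + \frac{1}{47070} = \frac{290704321}{47070}$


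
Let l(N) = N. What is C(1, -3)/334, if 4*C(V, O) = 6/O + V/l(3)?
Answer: -5/4008 ≈ -0.0012475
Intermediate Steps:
C(V, O) = V/12 + 3/(2*O) (C(V, O) = (6/O + V/3)/4 = V/12 + 3/(2*O))
C(1, -3)/334 = ((1/12)*(18 - 3*1)/(-3))/334 = ((1/12)*(-1/3)*(18 - 3))/334 = ((1/12)*(-1/3)*15)/334 = (1/334)*(-5/12) = -5/4008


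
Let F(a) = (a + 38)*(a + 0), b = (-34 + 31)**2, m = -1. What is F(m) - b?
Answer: -46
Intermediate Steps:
b = 9 (b = (-3)**2 = 9)
F(a) = a*(38 + a) (F(a) = (38 + a)*a = a*(38 + a))
F(m) - b = -(38 - 1) - 1*9 = -1*37 - 9 = -37 - 9 = -46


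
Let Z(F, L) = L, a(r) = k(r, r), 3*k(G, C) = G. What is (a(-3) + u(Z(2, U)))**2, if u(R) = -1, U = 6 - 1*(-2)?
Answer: 4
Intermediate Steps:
k(G, C) = G/3
U = 8 (U = 6 + 2 = 8)
a(r) = r/3
(a(-3) + u(Z(2, U)))**2 = ((1/3)*(-3) - 1)**2 = (-1 - 1)**2 = (-2)**2 = 4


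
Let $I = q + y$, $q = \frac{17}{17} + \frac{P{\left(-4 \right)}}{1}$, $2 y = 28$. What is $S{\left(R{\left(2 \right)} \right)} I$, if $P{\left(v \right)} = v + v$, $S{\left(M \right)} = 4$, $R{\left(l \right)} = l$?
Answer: $28$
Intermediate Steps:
$P{\left(v \right)} = 2 v$
$y = 14$ ($y = \frac{1}{2} \cdot 28 = 14$)
$q = -7$ ($q = \frac{17}{17} + \frac{2 \left(-4\right)}{1} = 17 \cdot \frac{1}{17} - 8 = 1 - 8 = -7$)
$I = 7$ ($I = -7 + 14 = 7$)
$S{\left(R{\left(2 \right)} \right)} I = 4 \cdot 7 = 28$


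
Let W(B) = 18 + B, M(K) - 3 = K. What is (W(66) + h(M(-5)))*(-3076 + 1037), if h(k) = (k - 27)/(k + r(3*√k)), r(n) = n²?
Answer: -3484651/20 ≈ -1.7423e+5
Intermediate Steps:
M(K) = 3 + K
h(k) = (-27 + k)/(10*k) (h(k) = (k - 27)/(k + (3*√k)²) = (-27 + k)/(k + 9*k) = (-27 + k)/((10*k)) = (-27 + k)*(1/(10*k)) = (-27 + k)/(10*k))
(W(66) + h(M(-5)))*(-3076 + 1037) = ((18 + 66) + (-27 + (3 - 5))/(10*(3 - 5)))*(-3076 + 1037) = (84 + (⅒)*(-27 - 2)/(-2))*(-2039) = (84 + (⅒)*(-½)*(-29))*(-2039) = (84 + 29/20)*(-2039) = (1709/20)*(-2039) = -3484651/20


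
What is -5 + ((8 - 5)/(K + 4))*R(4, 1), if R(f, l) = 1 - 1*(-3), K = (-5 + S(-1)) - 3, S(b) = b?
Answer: -37/5 ≈ -7.4000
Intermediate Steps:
K = -9 (K = (-5 - 1) - 3 = -6 - 3 = -9)
R(f, l) = 4 (R(f, l) = 1 + 3 = 4)
-5 + ((8 - 5)/(K + 4))*R(4, 1) = -5 + ((8 - 5)/(-9 + 4))*4 = -5 + (3/(-5))*4 = -5 + (3*(-⅕))*4 = -5 - ⅗*4 = -5 - 12/5 = -37/5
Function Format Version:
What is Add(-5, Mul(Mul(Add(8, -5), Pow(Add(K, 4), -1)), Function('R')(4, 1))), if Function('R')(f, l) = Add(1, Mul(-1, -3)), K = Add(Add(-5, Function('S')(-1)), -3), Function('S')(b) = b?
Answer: Rational(-37, 5) ≈ -7.4000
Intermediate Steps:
K = -9 (K = Add(Add(-5, -1), -3) = Add(-6, -3) = -9)
Function('R')(f, l) = 4 (Function('R')(f, l) = Add(1, 3) = 4)
Add(-5, Mul(Mul(Add(8, -5), Pow(Add(K, 4), -1)), Function('R')(4, 1))) = Add(-5, Mul(Mul(Add(8, -5), Pow(Add(-9, 4), -1)), 4)) = Add(-5, Mul(Mul(3, Pow(-5, -1)), 4)) = Add(-5, Mul(Mul(3, Rational(-1, 5)), 4)) = Add(-5, Mul(Rational(-3, 5), 4)) = Add(-5, Rational(-12, 5)) = Rational(-37, 5)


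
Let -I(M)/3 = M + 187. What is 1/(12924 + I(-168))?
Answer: 1/12867 ≈ 7.7718e-5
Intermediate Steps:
I(M) = -561 - 3*M (I(M) = -3*(M + 187) = -3*(187 + M) = -561 - 3*M)
1/(12924 + I(-168)) = 1/(12924 + (-561 - 3*(-168))) = 1/(12924 + (-561 + 504)) = 1/(12924 - 57) = 1/12867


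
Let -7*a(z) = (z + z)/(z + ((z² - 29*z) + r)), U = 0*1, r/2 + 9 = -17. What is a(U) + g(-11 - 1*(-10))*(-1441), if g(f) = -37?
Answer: 53317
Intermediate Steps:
r = -52 (r = -18 + 2*(-17) = -18 - 34 = -52)
U = 0
a(z) = -2*z/(7*(-52 + z² - 28*z)) (a(z) = -(z + z)/(7*(z + ((z² - 29*z) - 52))) = -2*z/(7*(z + (-52 + z² - 29*z))) = -2*z/(7*(-52 + z² - 28*z)))
a(U) + g(-11 - 1*(-10))*(-1441) = (2/7)*0/(52 - 1*0² + 28*0) - 37*(-1441) = (2/7)*0/(52 - 1*0 + 0) + 53317 = (2/7)*0/(52 + 0 + 0) + 53317 = (2/7)*0/52 + 53317 = (2/7)*0*(1/52) + 53317 = 0 + 53317 = 53317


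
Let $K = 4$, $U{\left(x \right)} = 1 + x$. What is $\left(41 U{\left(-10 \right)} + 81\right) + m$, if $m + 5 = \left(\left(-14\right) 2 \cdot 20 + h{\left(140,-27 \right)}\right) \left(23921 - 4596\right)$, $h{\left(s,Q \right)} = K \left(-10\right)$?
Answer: $-11595293$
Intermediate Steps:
$h{\left(s,Q \right)} = -40$ ($h{\left(s,Q \right)} = 4 \left(-10\right) = -40$)
$m = -11595005$ ($m = -5 + \left(\left(-14\right) 2 \cdot 20 - 40\right) \left(23921 - 4596\right) = -5 + \left(\left(-28\right) 20 - 40\right) 19325 = -5 + \left(-560 - 40\right) 19325 = -5 - 11595000 = -11595005$)
$\left(41 U{\left(-10 \right)} + 81\right) + m = \left(41 \left(1 - 10\right) + 81\right) - 11595005 = \left(41 \left(-9\right) + 81\right) - 11595005 = \left(-369 + 81\right) - 11595005 = -288 - 11595005 = -11595293$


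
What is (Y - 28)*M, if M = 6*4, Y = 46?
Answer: 432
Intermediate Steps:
M = 24
(Y - 28)*M = (46 - 28)*24 = 18*24 = 432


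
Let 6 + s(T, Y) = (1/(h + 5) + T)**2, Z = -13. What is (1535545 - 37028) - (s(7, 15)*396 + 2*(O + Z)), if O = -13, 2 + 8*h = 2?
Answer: 37010409/25 ≈ 1.4804e+6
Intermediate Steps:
h = 0 (h = -1/4 + (1/8)*2 = -1/4 + 1/4 = 0)
s(T, Y) = -6 + (1/5 + T)**2 (s(T, Y) = -6 + (1/(0 + 5) + T)**2 = -6 + (1/5 + T)**2)
(1535545 - 37028) - (s(7, 15)*396 + 2*(O + Z)) = (1535545 - 37028) - ((-6 + (1 + 5*7)**2/25)*396 + 2*(-13 - 13)) = 1498517 - ((-6 + (1 + 35)**2/25)*396 + 2*(-26)) = 1498517 - ((-6 + (1/25)*36**2)*396 - 52) = 1498517 - ((-6 + (1/25)*1296)*396 - 52) = 1498517 - ((-6 + 1296/25)*396 - 52) = 1498517 - ((1146/25)*396 - 52) = 1498517 - (453816/25 - 52) = 1498517 - 1*452516/25 = 1498517 - 452516/25 = 37010409/25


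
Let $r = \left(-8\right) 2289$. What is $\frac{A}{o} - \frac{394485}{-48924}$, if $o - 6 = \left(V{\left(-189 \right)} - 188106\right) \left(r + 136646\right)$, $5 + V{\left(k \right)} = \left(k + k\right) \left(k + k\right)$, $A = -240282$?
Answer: $\frac{175937733084449}{21819662917524} \approx 8.0633$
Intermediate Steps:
$V{\left(k \right)} = -5 + 4 k^{2}$ ($V{\left(k \right)} = -5 + \left(k + k\right) \left(k + k\right) = -5 + 2 k 2 k = -5 + 4 k^{2}$)
$r = -18312$
$o = -5351891812$ ($o = 6 + \left(\left(-5 + 4 \left(-189\right)^{2}\right) - 188106\right) \left(-18312 + 136646\right) = 6 + \left(\left(-5 + 4 \cdot 35721\right) - 188106\right) 118334 = 6 + \left(\left(-5 + 142884\right) - 188106\right) 118334 = 6 + \left(142879 - 188106\right) 118334 = 6 - 5351891818 = -5351891812$)
$\frac{A}{o} - \frac{394485}{-48924} = - \frac{240282}{-5351891812} - \frac{394485}{-48924} = \left(-240282\right) \left(- \frac{1}{5351891812}\right) - - \frac{131495}{16308} = \frac{120141}{2675945906} + \frac{131495}{16308} = \frac{175937733084449}{21819662917524}$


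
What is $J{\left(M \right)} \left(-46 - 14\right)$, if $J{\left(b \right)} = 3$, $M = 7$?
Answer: $-180$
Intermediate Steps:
$J{\left(M \right)} \left(-46 - 14\right) = 3 \left(-46 - 14\right) = 3 \left(-60\right) = -180$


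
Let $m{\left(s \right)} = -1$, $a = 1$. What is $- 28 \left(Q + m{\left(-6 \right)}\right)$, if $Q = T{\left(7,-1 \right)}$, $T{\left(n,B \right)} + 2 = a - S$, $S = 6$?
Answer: $224$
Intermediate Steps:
$T{\left(n,B \right)} = -7$ ($T{\left(n,B \right)} = -2 + \left(1 - 6\right) = -2 - 5 = -7$)
$Q = -7$
$- 28 \left(Q + m{\left(-6 \right)}\right) = - 28 \left(-7 - 1\right) = \left(-28\right) \left(-8\right) = 224$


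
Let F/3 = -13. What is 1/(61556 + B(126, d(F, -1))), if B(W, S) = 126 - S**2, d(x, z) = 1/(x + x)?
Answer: 6084/375273287 ≈ 1.6212e-5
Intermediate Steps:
F = -39 (F = 3*(-13) = -39)
d(x, z) = 1/(2*x)
1/(61556 + B(126, d(F, -1))) = 1/(61556 + (126 - ((1/2)/(-39))**2)) = 1/(61556 + (126 - ((1/2)*(-1/39))**2)) = 1/(61556 + (126 - (-1/78)**2)) = 1/(61556 + (126 - 1*1/6084)) = 1/(61556 + (126 - 1/6084)) = 1/(61556 + 766583/6084) = 1/(375273287/6084) = 6084/375273287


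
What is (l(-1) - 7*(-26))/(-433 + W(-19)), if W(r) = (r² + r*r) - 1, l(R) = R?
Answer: 181/288 ≈ 0.62847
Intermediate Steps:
W(r) = -1 + 2*r² (W(r) = (r² + r²) - 1 = 2*r² - 1 = -1 + 2*r²)
(l(-1) - 7*(-26))/(-433 + W(-19)) = (-1 - 7*(-26))/(-433 + (-1 + 2*(-19)²)) = (-1 + 182)/(-433 + (-1 + 2*361)) = 181/(-433 + (-1 + 722)) = 181/(-433 + 721) = 181/288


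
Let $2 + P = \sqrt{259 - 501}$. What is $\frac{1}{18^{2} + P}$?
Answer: $\frac{161}{51963} - \frac{11 i \sqrt{2}}{103926} \approx 0.0030984 - 0.00014969 i$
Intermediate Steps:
$P = -2 + 11 i \sqrt{2}$ ($P = -2 + \sqrt{259 - 501} = -2 + \sqrt{-242} = -2 + 11 i \sqrt{2} \approx -2.0 + 15.556 i$)
$\frac{1}{18^{2} + P} = \frac{1}{18^{2} - \left(2 - 11 i \sqrt{2}\right)} = \frac{1}{324 - \left(2 - 11 i \sqrt{2}\right)} = \frac{1}{322 + 11 i \sqrt{2}}$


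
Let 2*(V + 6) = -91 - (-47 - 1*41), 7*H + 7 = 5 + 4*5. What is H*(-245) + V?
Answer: -1275/2 ≈ -637.50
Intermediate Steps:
H = 18/7 (H = -1 + (5 + 4*5)/7 = -1 + (5 + 20)/7 = -1 + (⅐)*25 = -1 + 25/7 = 18/7 ≈ 2.5714)
V = -15/2 (V = -6 + (-91 - (-47 - 1*41))/2 = -6 + (-91 - (-47 - 41))/2 = -6 + (-91 - 1*(-88))/2 = -6 + (-91 + 88)/2 = -6 + (½)*(-3) = -6 - 3/2 = -15/2 ≈ -7.5000)
H*(-245) + V = (18/7)*(-245) - 15/2 = -630 - 15/2 = -1275/2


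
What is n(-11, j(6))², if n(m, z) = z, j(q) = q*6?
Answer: 1296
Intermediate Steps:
j(q) = 6*q
n(-11, j(6))² = (6*6)² = 36² = 1296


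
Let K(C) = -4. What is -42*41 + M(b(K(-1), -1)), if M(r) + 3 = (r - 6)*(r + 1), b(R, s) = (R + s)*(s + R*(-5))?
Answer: 7769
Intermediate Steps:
b(R, s) = (R + s)*(s - 5*R)
M(r) = -3 + (1 + r)*(-6 + r) (M(r) = -3 + (r - 6)*(r + 1) = -3 + (-6 + r)*(1 + r) = -3 + (1 + r)*(-6 + r))
-42*41 + M(b(K(-1), -1)) = -42*41 + (-9 + ((-1)² - 5*(-4)² - 4*(-4)*(-1))² - 5*((-1)² - 5*(-4)² - 4*(-4)*(-1))) = -1722 + (-9 + (1 - 5*16 - 16)² - 5*(1 - 5*16 - 16)) = -1722 + (-9 + (1 - 80 - 16)² - 5*(1 - 80 - 16)) = -1722 + (-9 + (-95)² - 5*(-95)) = -1722 + (-9 + 9025 + 475) = -1722 + 9491 = 7769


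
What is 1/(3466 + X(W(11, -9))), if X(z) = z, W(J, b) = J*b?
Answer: 1/3367 ≈ 0.00029700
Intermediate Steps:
1/(3466 + X(W(11, -9))) = 1/(3466 + 11*(-9)) = 1/(3466 - 99) = 1/3367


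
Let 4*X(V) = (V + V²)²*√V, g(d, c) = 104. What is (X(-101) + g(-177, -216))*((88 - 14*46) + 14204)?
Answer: 1419392 + 348058120000*I*√101 ≈ 1.4194e+6 + 3.4979e+12*I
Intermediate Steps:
X(V) = √V*(V + V²)²/4 (X(V) = ((V + V²)²*√V)/4 = (√V*(V + V²)²)/4 = √V*(V + V²)²/4)
(X(-101) + g(-177, -216))*((88 - 14*46) + 14204) = ((-101)^(5/2)*(1 - 101)²/4 + 104)*((88 - 14*46) + 14204) = ((¼)*(10201*I*√101)*(-100)² + 104)*((88 - 644) + 14204) = ((¼)*(10201*I*√101)*10000 + 104)*(-556 + 14204) = (25502500*I*√101 + 104)*13648 = (104 + 25502500*I*√101)*13648 = 1419392 + 348058120000*I*√101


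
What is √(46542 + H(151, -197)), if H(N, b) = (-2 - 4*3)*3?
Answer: 10*√465 ≈ 215.64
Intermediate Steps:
H(N, b) = -42 (H(N, b) = (-2 - 12)*3 = -14*3 = -42)
√(46542 + H(151, -197)) = √(46542 - 42) = √46500 = 10*√465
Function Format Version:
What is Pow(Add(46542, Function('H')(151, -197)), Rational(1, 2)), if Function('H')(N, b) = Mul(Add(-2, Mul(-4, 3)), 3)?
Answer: Mul(10, Pow(465, Rational(1, 2))) ≈ 215.64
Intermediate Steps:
Function('H')(N, b) = -42 (Function('H')(N, b) = Mul(Add(-2, -12), 3) = Mul(-14, 3) = -42)
Pow(Add(46542, Function('H')(151, -197)), Rational(1, 2)) = Pow(Add(46542, -42), Rational(1, 2)) = Pow(46500, Rational(1, 2)) = Mul(10, Pow(465, Rational(1, 2)))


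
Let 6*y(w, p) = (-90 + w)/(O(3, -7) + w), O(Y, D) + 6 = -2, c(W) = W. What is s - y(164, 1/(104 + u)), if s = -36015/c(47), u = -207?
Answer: -16856759/21996 ≈ -766.36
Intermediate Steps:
O(Y, D) = -8 (O(Y, D) = -6 - 2 = -8)
y(w, p) = (-90 + w)/(6*(-8 + w)) (y(w, p) = ((-90 + w)/(-8 + w))/6 = (-90 + w)/(6*(-8 + w)))
s = -36015/47 ≈ -766.28
s - y(164, 1/(104 + u)) = -36015/47 - (-90 + 164)/(6*(-8 + 164)) = -36015/47 - 74/(6*156) = -36015/47 - 1*37/468 = -36015/47 - 37/468 = -16856759/21996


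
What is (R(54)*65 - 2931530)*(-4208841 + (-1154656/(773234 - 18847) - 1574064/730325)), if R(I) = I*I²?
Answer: -3387209217081705198867418/110189537155 ≈ -3.0740e+13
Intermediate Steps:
R(I) = I³
(R(54)*65 - 2931530)*(-4208841 + (-1154656/(773234 - 18847) - 1574064/730325)) = (54³*65 - 2931530)*(-4208841 + (-1154656/(773234 - 18847) - 1574064/730325)) = (157464*65 - 2931530)*(-4208841 + (-1154656/754387 - 1574064*1/730325)) = (10235160 - 2931530)*(-4208841 + (-1154656*1/754387 - 1574064/730325)) = 7303630*(-4208841 + (-1154656/754387 - 1574064/730325)) = 7303630*(-4208841 - 2030727561968/550947685775) = 7303630*(-2318853239472498743/550947685775) = -3387209217081705198867418/110189537155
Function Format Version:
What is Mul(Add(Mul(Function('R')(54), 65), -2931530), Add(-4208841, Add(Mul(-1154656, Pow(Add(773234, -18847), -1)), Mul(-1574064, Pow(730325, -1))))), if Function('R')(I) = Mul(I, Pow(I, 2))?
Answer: Rational(-3387209217081705198867418, 110189537155) ≈ -3.0740e+13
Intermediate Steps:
Function('R')(I) = Pow(I, 3)
Mul(Add(Mul(Function('R')(54), 65), -2931530), Add(-4208841, Add(Mul(-1154656, Pow(Add(773234, -18847), -1)), Mul(-1574064, Pow(730325, -1))))) = Mul(Add(Mul(Pow(54, 3), 65), -2931530), Add(-4208841, Add(Mul(-1154656, Pow(Add(773234, -18847), -1)), Mul(-1574064, Pow(730325, -1))))) = Mul(Add(Mul(157464, 65), -2931530), Add(-4208841, Add(Mul(-1154656, Pow(754387, -1)), Mul(-1574064, Rational(1, 730325))))) = Mul(Add(10235160, -2931530), Add(-4208841, Add(Mul(-1154656, Rational(1, 754387)), Rational(-1574064, 730325)))) = Mul(7303630, Add(-4208841, Add(Rational(-1154656, 754387), Rational(-1574064, 730325)))) = Mul(7303630, Add(-4208841, Rational(-2030727561968, 550947685775))) = Mul(7303630, Rational(-2318853239472498743, 550947685775)) = Rational(-3387209217081705198867418, 110189537155)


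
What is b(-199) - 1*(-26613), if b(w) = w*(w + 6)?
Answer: 65020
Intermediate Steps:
b(w) = w*(6 + w)
b(-199) - 1*(-26613) = -199*(6 - 199) - 1*(-26613) = -199*(-193) + 26613 = 38407 + 26613 = 65020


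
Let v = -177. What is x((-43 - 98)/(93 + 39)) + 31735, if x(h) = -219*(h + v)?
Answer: 3112205/44 ≈ 70732.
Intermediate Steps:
x(h) = 38763 - 219*h (x(h) = -219*(h - 177) = -219*(-177 + h) = 38763 - 219*h)
x((-43 - 98)/(93 + 39)) + 31735 = (38763 - 219*(-43 - 98)/(93 + 39)) + 31735 = (38763 - (-30879)/132) + 31735 = (38763 - 219*(-47/44)) + 31735 = (38763 + 10293/44) + 31735 = 1715865/44 + 31735 = 3112205/44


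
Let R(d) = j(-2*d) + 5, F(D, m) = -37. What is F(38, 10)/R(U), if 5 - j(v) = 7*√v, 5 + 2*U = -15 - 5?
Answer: 37/25 ≈ 1.4800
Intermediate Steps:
U = -25/2 (U = -5/2 + (-15 - 5)/2 = -5/2 + (½)*(-20) = -5/2 - 10 = -25/2 ≈ -12.500)
j(v) = 5 - 7*√v
R(d) = 10 - 7*√2*√(-d) (R(d) = (5 - 7*√2*√(-d)) + 5 = 10 - 7*√2*√(-d))
F(38, 10)/R(U) = -37/(10 - 7*√2*√(-1*(-25/2))) = -37/(10 - 7*√2*√(25/2)) = -37/(10 - 7*√2*5*√2/2) = -37/(10 - 35) = -37/(-25) = -37*(-1/25) = 37/25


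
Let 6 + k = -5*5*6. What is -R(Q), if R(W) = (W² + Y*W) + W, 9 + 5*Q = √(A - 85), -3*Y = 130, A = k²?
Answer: -26237/25 + 689*√24251/75 ≈ 381.14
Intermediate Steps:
k = -156 (k = -6 - 5*5*6 = -6 - 25*6 = -6 - 150 = -156)
A = 24336 (A = (-156)² = 24336)
Y = -130/3 (Y = -⅓*130 = -130/3 ≈ -43.333)
Q = -9/5 + √24251/5 (Q = -9/5 + √(24336 - 85)/5 = -9/5 + √24251/5 ≈ 29.345)
R(W) = W² - 127*W/3 (R(W) = (W² - 130*W/3) + W = W² - 127*W/3)
-R(Q) = -(-9/5 + √24251/5)*(-127 + 3*(-9/5 + √24251/5))/3 = -(-9/5 + √24251/5)*(-127 + (-27/5 + 3*√24251/5))/3 = -(-9/5 + √24251/5)*(-662/5 + 3*√24251/5)/3 = -(-662/5 + 3*√24251/5)*(-9/5 + √24251/5)/3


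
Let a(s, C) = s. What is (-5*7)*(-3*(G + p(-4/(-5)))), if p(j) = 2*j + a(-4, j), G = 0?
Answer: -252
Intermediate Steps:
p(j) = -4 + 2*j (p(j) = 2*j - 4 = -4 + 2*j)
(-5*7)*(-3*(G + p(-4/(-5)))) = (-5*7)*(-3*(0 + (-4 + 2*(-4/(-5))))) = -(-105)*(0 + (-4 + 2*(-4*(-⅕)))) = -(-105)*(0 + (-4 + 2*(⅘))) = -(-105)*(0 + (-4 + 8/5)) = -(-105)*(0 - 12/5) = -(-105)*(-12)/5 = -35*36/5 = -252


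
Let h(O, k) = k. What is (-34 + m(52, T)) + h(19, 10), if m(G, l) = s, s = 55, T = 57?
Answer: 31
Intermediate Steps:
m(G, l) = 55
(-34 + m(52, T)) + h(19, 10) = (-34 + 55) + 10 = 21 + 10 = 31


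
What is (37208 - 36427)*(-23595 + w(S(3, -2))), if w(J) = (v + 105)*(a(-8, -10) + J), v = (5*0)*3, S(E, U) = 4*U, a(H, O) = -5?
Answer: -19493760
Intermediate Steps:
v = 0 (v = 0*3 = 0)
w(J) = -525 + 105*J (w(J) = (0 + 105)*(-5 + J) = 105*(-5 + J) = -525 + 105*J)
(37208 - 36427)*(-23595 + w(S(3, -2))) = (37208 - 36427)*(-23595 + (-525 + 105*(4*(-2)))) = 781*(-23595 + (-525 + 105*(-8))) = 781*(-23595 + (-525 - 840)) = 781*(-23595 - 1365) = 781*(-24960) = -19493760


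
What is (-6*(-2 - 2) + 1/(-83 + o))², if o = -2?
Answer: 4157521/7225 ≈ 575.44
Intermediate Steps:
(-6*(-2 - 2) + 1/(-83 + o))² = (-6*(-2 - 2) + 1/(-83 - 2))² = (-6*(-4) + 1/(-85))² = (24 - 1/85)² = (2039/85)² = 4157521/7225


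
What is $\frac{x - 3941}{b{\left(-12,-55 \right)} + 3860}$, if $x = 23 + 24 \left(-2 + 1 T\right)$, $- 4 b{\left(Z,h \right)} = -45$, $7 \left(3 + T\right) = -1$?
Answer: $- \frac{22632}{21679} \approx -1.044$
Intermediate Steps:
$T = - \frac{22}{7}$ ($T = -3 + \frac{1}{7} \left(-1\right) = -3 - \frac{1}{7} = - \frac{22}{7} \approx -3.1429$)
$b{\left(Z,h \right)} = \frac{45}{4}$ ($b{\left(Z,h \right)} = \left(- \frac{1}{4}\right) \left(-45\right) = \frac{45}{4}$)
$x = - \frac{703}{7}$ ($x = 23 + 24 \left(-2 + 1 \left(- \frac{22}{7}\right)\right) = 23 + 24 \left(-2 - \frac{22}{7}\right) = 23 + 24 \left(- \frac{36}{7}\right) = 23 - \frac{864}{7} = - \frac{703}{7} \approx -100.43$)
$\frac{x - 3941}{b{\left(-12,-55 \right)} + 3860} = \frac{- \frac{703}{7} - 3941}{\frac{45}{4} + 3860} = - \frac{28290}{7 \cdot \frac{15485}{4}} = \left(- \frac{28290}{7}\right) \frac{4}{15485} = - \frac{22632}{21679}$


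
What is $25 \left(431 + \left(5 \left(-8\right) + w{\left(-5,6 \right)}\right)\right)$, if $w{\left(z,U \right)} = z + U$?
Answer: $9800$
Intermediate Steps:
$w{\left(z,U \right)} = U + z$
$25 \left(431 + \left(5 \left(-8\right) + w{\left(-5,6 \right)}\right)\right) = 25 \left(431 + \left(5 \left(-8\right) + \left(6 - 5\right)\right)\right) = 25 \left(431 + \left(-40 + 1\right)\right) = 25 \left(431 - 39\right) = 25 \cdot 392 = 9800$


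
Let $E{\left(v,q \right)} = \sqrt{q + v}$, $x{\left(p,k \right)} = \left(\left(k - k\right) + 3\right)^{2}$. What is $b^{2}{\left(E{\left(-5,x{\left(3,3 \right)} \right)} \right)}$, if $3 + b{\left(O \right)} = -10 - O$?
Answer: $225$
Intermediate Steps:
$x{\left(p,k \right)} = 9$ ($x{\left(p,k \right)} = \left(0 + 3\right)^{2} = 3^{2} = 9$)
$b{\left(O \right)} = -13 - O$ ($b{\left(O \right)} = -3 - \left(10 + O\right) = -13 - O$)
$b^{2}{\left(E{\left(-5,x{\left(3,3 \right)} \right)} \right)} = \left(-13 - \sqrt{9 - 5}\right)^{2} = \left(-13 - \sqrt{4}\right)^{2} = \left(-13 - 2\right)^{2} = \left(-15\right)^{2} = 225$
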